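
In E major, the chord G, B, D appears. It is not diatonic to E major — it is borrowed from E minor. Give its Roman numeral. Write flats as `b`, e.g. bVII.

In E major scale degree 3 is G#; G is its lowered form, from E minor. G–B–D is a major chord — the form found in E minor, not the diatonic iii (G#m). Borrowed into E major it is written bIII.

bIII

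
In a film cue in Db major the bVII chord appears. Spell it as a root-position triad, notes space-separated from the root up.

The root of bVII is the lowered 7th degree: C becomes Cb. In Db minor the chord on Cb is Cb–Eb–Gb.

Cb Eb Gb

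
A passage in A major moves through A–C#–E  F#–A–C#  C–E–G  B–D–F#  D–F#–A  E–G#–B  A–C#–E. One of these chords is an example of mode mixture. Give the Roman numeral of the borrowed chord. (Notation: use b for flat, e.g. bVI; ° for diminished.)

The diatonic triads in A major are A, Bm, C#m, D, E, F#m, G#dim. A–C#–E = A, F#–A–C# = F#m, B–D–F# = Bm, D–F#–A = D and E–G#–B = E are all diatonic. C–E–G doesn't fit — on degree 3 A major would have C#m (iii). C is the degree-3 chord of A minor, so it is the borrowed bIII.

bIII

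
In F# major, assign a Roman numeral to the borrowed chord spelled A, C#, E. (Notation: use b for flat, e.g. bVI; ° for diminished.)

The root A is the lowered 3rd scale degree — diatonically F# major has A# there. Diatonically F# major has A#m (iii) on that degree; A–C#–E is instead the major chord native to F# minor, so it takes the label bIII.

bIII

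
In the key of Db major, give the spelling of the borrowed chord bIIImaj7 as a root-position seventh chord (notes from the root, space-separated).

bIIImaj7 is built on the lowered scale degree 3. In Db major degree 3 is F; lowered it becomes Fb. Building the major-seventh chord from the parallel minor on Fb: Fb–Ab–Cb–Eb.

Fb Ab Cb Eb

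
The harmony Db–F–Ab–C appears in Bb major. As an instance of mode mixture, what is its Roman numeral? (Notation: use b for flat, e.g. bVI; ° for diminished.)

In Bb major scale degree 3 is D; Db is its lowered form, from Bb minor. The diatonic chord on degree 3 would be Dm (iii), but Db–F–Ab–C is the major-seventh chord from Bb minor. As a borrowed chord it is labeled bIIImaj7.

bIIImaj7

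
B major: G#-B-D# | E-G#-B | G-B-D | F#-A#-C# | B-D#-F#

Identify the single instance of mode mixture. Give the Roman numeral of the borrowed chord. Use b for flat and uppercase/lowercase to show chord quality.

bVI

In B major the diatonic chords are B, C#m, D#m, E, F#, G#m, A#dim. Of the given chords, G#–B–D# = G#m, E–G#–B = E, F#–A#–C# = F# and B–D#–F# = B are diatonic. G–B–D is not: scale degree 6 in B major carries G#m (vi). In B minor the chord on that degree is G, so here it functions as bVI, borrowed from the parallel minor.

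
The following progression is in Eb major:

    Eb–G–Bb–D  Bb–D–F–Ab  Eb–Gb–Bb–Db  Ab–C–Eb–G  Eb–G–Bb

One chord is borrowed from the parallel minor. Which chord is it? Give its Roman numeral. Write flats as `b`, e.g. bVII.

The diatonic triads in Eb major are Eb, Fm, Gm, Ab, Bb, Cm, Ddim. Eb–G–Bb–D = Ebmaj7, Bb–D–F–Ab = Bb7, Ab–C–Eb–G = Abmaj7 and Eb–G–Bb = Eb all belong to that set. But Eb–Gb–Bb–Db is foreign: the diatonic I on degree 1 is Eb, whereas Ebm7 comes from Eb minor. It is labeled i7.

i7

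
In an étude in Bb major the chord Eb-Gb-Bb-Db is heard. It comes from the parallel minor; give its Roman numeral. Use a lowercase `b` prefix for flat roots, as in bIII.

Eb is scale degree 4 in Bb major. Eb–Gb–Bb–Db is a minor-seventh chord — the form found in Bb minor, not the diatonic IV (Eb). Borrowed into Bb major it is written iv7.

iv7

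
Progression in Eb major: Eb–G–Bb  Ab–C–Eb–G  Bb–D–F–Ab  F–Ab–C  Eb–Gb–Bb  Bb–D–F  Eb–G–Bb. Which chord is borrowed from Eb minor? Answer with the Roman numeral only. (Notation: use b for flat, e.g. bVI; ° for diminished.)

i

Eb major has the diatonic set Eb, Fm, Gm, Ab, Bb, Cm, Ddim. Of the given chords, Eb–G–Bb = Eb, Ab–C–Eb–G = Abmaj7, Bb–D–F–Ab = Bb7, F–Ab–C = Fm and Bb–D–F = Bb are diatonic. But Eb–Gb–Bb is foreign: the diatonic I on degree 1 is Eb, whereas Ebm comes from Eb minor. It is labeled i.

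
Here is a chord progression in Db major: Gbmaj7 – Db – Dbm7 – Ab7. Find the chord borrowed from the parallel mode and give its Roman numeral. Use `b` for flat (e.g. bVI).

i7

In Db major the diatonic chords are Db, Ebm, Fm, Gb, Ab, Bbm, Cdim. Of the given chords, Gbmaj7, Db and Ab7 are diatonic. But Dbm7 (Db–Fb–Ab–Cb) is foreign: the diatonic I on degree 1 is Db, whereas Dbm7 comes from Db minor. It is labeled i7.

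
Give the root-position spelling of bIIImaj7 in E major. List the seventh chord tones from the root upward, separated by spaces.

Scale degree 3 in E major is G#. bIIImaj7 uses the lowered form, G, taken from E minor. Building the major-seventh chord from the parallel minor on G: G–B–D–F#.

G B D F#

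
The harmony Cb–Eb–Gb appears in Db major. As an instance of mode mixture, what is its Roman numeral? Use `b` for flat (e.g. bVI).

bVII

In Db major scale degree 7 is C; Cb is its lowered form, from Db minor. Cb–Eb–Gb is a major chord — the form found in Db minor, not the diatonic vii° (Cdim). Borrowed into Db major it is written bVII.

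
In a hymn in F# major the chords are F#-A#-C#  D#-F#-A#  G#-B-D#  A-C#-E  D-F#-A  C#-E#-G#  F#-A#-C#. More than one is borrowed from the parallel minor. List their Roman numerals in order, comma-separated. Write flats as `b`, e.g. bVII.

F# major has the diatonic set F#, G#m, A#m, B, C#, D#m, E#dim. F#–A#–C# = F#, D#–F#–A# = D#m, G#–B–D# = G#m and C#–E#–G# = C# are all diatonic. A–C#–E is not: scale degree 3 in F# major carries A#m (iii). In F# minor the chord on that degree is A, so here it functions as bIII, borrowed from the parallel minor. D–F#–A is not: scale degree 6 in F# major carries D#m (vi). In F# minor the chord on that degree is D, so here it functions as bVI, borrowed from the parallel minor.

bIII, bVI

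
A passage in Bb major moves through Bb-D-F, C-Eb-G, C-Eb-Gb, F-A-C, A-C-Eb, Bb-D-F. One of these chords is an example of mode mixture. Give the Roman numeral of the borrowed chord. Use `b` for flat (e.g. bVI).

ii°

Bb major has the diatonic set Bb, Cm, Dm, Eb, F, Gm, Adim. Of the given chords, Bb–D–F = Bb, C–Eb–G = Cm, F–A–C = F and A–C–Eb = Adim are diatonic. C–Eb–Gb doesn't fit — on degree 2 Bb major would have Cm (ii). Cdim is the degree-2 chord of Bb minor, so it is the borrowed ii°.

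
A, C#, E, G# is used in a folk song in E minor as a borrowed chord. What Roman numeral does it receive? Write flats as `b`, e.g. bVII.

A is scale degree 4 in E minor. Diatonically E minor has Am (iv) on that degree; A–C#–E–G# is instead the major-seventh chord native to E major, so it takes the label IVmaj7.

IVmaj7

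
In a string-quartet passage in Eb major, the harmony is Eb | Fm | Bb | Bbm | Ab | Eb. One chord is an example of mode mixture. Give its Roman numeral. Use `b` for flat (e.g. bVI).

Eb major has the diatonic set Eb, Fm, Gm, Ab, Bb, Cm, Ddim. Of the given chords, Eb, Fm, Bb and Ab are diatonic. But Bbm (Bb–Db–F) is foreign: the diatonic V on degree 5 is Bb, whereas Bbm comes from Eb minor. It is labeled v.

v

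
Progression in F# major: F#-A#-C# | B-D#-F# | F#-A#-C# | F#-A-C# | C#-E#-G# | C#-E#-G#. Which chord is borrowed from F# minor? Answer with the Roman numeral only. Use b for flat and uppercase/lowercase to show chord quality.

The diatonic triads in F# major are F#, G#m, A#m, B, C#, D#m, E#dim. Of the given chords, F#–A#–C# = F#, B–D#–F# = B and C#–E#–G# = C# are diatonic. But F#–A–C# is foreign: the diatonic I on degree 1 is F#, whereas F#m comes from F# minor. It is labeled i.

i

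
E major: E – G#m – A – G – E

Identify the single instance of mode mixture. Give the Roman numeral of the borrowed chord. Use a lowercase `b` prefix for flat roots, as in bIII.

E major has the diatonic set E, F#m, G#m, A, B, C#m, D#dim. Of the given chords, E, G#m and A are diatonic. G (G–B–D) doesn't fit — on degree 3 E major would have G#m (iii). G is the degree-3 chord of E minor, so it is the borrowed bIII.

bIII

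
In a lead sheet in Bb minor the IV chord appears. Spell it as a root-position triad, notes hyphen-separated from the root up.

Eb-G-Bb

The root, Eb, is scale degree 4 — the same note in Bb minor and Bb major; only the chord quality changes. In Bb major the chord on Eb is Eb–G–Bb.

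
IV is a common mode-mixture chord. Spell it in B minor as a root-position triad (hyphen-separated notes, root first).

E-G#-B

IV is built on scale degree 4, which is E in both B minor and its parallel. Building the major chord from the parallel major on E: E–G#–B.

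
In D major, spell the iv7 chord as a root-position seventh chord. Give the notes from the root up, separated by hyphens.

G-Bb-D-F

iv7 is built on scale degree 4, which is G in both D major and its parallel. In D minor the chord on G is G–Bb–D–F.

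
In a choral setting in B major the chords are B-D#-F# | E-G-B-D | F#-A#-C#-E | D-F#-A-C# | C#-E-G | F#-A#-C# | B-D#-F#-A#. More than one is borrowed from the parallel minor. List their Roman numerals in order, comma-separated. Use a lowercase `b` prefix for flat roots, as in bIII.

B major has the diatonic set B, C#m, D#m, E, F#, G#m, A#dim. B–D#–F# = B, F#–A#–C#–E = F#7, F#–A#–C# = F# and B–D#–F#–A# = Bmaj7 are all diatonic. E–G–B–D doesn't fit — on degree 4 B major would have E (IV). Em7 is the degree-4 chord of B minor, so it is the borrowed iv7. D–F#–A–C# is not: scale degree 3 in B major carries D#m (iii). In B minor the chord on that degree is Dmaj7, so here it functions as bIIImaj7, borrowed from the parallel minor. C#–E–G is not: scale degree 2 in B major carries C#m (ii). In B minor the chord on that degree is C#dim, so here it functions as ii°, borrowed from the parallel minor.

iv7, bIIImaj7, ii°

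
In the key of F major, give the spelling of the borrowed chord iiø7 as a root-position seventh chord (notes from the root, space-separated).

G Bb Db F

The root, G, is scale degree 2 — the same note in F major and F minor; only the chord quality changes. Building the half-diminished-seventh chord from the parallel minor on G: G–Bb–Db–F.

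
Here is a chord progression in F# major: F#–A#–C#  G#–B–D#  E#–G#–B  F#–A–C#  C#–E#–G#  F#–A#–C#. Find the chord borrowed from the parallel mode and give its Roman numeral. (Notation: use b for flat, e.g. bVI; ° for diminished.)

i

In F# major the diatonic chords are F#, G#m, A#m, B, C#, D#m, E#dim. F#–A#–C# = F#, G#–B–D# = G#m, E#–G#–B = E#dim and C#–E#–G# = C# are all diatonic. F#–A–C# doesn't fit — on degree 1 F# major would have F# (I). F#m is the degree-1 chord of F# minor, so it is the borrowed i.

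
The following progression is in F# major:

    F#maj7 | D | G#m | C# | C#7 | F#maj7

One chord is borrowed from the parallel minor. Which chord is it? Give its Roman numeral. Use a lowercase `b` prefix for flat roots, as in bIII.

bVI

F# major has the diatonic set F#, G#m, A#m, B, C#, D#m, E#dim. F#maj7, G#m, C# and C#7 all belong to that set. D (D–F#–A) doesn't fit — on degree 6 F# major would have D#m (vi). D is the degree-6 chord of F# minor, so it is the borrowed bVI.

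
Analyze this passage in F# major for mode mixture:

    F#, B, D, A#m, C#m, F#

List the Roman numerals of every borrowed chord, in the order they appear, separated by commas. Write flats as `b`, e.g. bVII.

bVI, v

F# major has the diatonic set F#, G#m, A#m, B, C#, D#m, E#dim. F#, B and A#m are all diatonic. But D (D–F#–A) is foreign: the diatonic vi on degree 6 is D#m, whereas D comes from F# minor. It is labeled bVI. C#m (C#–E–G#) is not: scale degree 5 in F# major carries C# (V). In F# minor the chord on that degree is C#m, so here it functions as v, borrowed from the parallel minor.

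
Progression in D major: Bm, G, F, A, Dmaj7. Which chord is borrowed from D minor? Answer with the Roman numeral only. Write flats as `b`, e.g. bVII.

In D major the diatonic chords are D, Em, F#m, G, A, Bm, C#dim. Bm, G, A and Dmaj7 are all diatonic. F (F–A–C) is not: scale degree 3 in D major carries F#m (iii). In D minor the chord on that degree is F, so here it functions as bIII, borrowed from the parallel minor.

bIII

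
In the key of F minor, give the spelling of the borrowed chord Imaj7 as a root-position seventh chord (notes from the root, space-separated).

F A C E

Imaj7 is built on scale degree 1, which is F in both F minor and its parallel. In F major the chord on F is F–A–C–E.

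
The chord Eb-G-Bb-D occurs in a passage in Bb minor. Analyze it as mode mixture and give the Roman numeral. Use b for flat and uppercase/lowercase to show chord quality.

IVmaj7

Eb is scale degree 4 in Bb minor. The diatonic chord on degree 4 would be Ebm (iv), but Eb–G–Bb–D is the major-seventh chord from Bb major. As a borrowed chord it is labeled IVmaj7.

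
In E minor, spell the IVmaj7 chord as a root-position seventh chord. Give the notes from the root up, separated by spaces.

IVmaj7 is built on scale degree 4, which is A in both E minor and its parallel. In E major the chord on A is A–C#–E–G#.

A C# E G#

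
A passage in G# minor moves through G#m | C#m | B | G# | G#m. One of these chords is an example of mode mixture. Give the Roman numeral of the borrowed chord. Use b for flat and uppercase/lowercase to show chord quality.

G# minor has the diatonic set G#m, A#dim, B, C#m, D#, E, F# (with V from harmonic minor). G#m, C#m and B are all diatonic. G# (G#–B#–D#) doesn't fit — on degree 1 G# minor would have G#m (i). G# is the degree-1 chord of G# major, so it is the borrowed I.

I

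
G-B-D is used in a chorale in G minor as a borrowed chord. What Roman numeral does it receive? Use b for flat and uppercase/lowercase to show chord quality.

I

G is scale degree 1 in G minor. G–B–D is a major chord — the form found in G major, not the diatonic i (Gm). Borrowed into G minor it is written I.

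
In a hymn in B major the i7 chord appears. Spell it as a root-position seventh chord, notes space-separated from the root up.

i7 is built on scale degree 1, which is B in both B major and its parallel. Stacking thirds in B minor on B gives B–D–F#–A.

B D F# A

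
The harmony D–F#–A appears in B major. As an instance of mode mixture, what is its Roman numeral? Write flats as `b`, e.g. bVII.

bIII

The root D is the lowered 3rd scale degree — diatonically B major has D# there. D–F#–A is a major chord — the form found in B minor, not the diatonic iii (D#m). Borrowed into B major it is written bIII.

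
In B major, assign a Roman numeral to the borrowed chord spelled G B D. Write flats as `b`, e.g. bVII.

The root G is the lowered 6th scale degree — diatonically B major has G# there. The diatonic chord on degree 6 would be G#m (vi), but G–B–D is the major chord from B minor. As a borrowed chord it is labeled bVI.

bVI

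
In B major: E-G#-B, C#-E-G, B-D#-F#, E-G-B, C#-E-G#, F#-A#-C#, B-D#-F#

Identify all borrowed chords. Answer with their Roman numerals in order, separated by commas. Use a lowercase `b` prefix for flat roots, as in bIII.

B major has the diatonic set B, C#m, D#m, E, F#, G#m, A#dim. E–G#–B = E, B–D#–F# = B, C#–E–G# = C#m and F#–A#–C# = F# all belong to that set. C#–E–G doesn't fit — on degree 2 B major would have C#m (ii). C#dim is the degree-2 chord of B minor, so it is the borrowed ii°. But E–G–B is foreign: the diatonic IV on degree 4 is E, whereas Em comes from B minor. It is labeled iv.

ii°, iv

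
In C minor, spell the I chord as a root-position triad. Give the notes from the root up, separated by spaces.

The root, C, is scale degree 1 — the same note in C minor and C major; only the chord quality changes. Building the major chord from the parallel major on C: C–E–G.

C E G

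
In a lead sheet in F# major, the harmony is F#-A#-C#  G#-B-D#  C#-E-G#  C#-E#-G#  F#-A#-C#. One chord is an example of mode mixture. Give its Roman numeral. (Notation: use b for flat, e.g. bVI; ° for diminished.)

F# major has the diatonic set F#, G#m, A#m, B, C#, D#m, E#dim. F#–A#–C# = F#, G#–B–D# = G#m and C#–E#–G# = C# are all diatonic. But C#–E–G# is foreign: the diatonic V on degree 5 is C#, whereas C#m comes from F# minor. It is labeled v.

v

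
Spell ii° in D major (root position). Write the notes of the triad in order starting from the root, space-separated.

E G Bb

The root, E, is scale degree 2 — the same note in D major and D minor; only the chord quality changes. Building the diminished chord from the parallel minor on E: E–G–Bb.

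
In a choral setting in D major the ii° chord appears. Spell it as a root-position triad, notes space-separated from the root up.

E G Bb

The root, E, is scale degree 2 — the same note in D major and D minor; only the chord quality changes. In D minor the chord on E is E–G–Bb.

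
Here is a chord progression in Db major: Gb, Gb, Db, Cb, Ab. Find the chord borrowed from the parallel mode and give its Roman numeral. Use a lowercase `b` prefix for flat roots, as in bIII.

The diatonic triads in Db major are Db, Ebm, Fm, Gb, Ab, Bbm, Cdim. Of the given chords, Gb, Db and Ab are diatonic. But Cb (Cb–Eb–Gb) is foreign: the diatonic vii° on degree 7 is Cdim, whereas Cb comes from Db minor. It is labeled bVII.

bVII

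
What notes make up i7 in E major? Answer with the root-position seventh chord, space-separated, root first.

i7 is built on scale degree 1, which is E in both E major and its parallel. Stacking thirds in E minor on E gives E–G–B–D.

E G B D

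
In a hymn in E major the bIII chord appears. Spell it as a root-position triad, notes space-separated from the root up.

bIII is built on the lowered scale degree 3. In E major degree 3 is G#; lowered it becomes G. In E minor the chord on G is G–B–D.

G B D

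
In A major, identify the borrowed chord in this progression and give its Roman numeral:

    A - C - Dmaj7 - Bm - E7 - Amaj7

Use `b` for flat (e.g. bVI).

bIII

The diatonic triads in A major are A, Bm, C#m, D, E, F#m, G#dim. A, Dmaj7, Bm, E7 and Amaj7 are all diatonic. But C (C–E–G) is foreign: the diatonic iii on degree 3 is C#m, whereas C comes from A minor. It is labeled bIII.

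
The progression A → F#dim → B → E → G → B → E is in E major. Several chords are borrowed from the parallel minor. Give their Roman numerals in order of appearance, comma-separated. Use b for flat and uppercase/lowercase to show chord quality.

ii°, bIII

E major has the diatonic set E, F#m, G#m, A, B, C#m, D#dim. Of the given chords, A, B and E are diatonic. But F#dim (F#–A–C) is foreign: the diatonic ii on degree 2 is F#m, whereas F#dim comes from E minor. It is labeled ii°. G (G–B–D) doesn't fit — on degree 3 E major would have G#m (iii). G is the degree-3 chord of E minor, so it is the borrowed bIII.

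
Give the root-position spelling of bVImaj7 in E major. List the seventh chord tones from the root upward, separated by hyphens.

C-E-G-B

bVImaj7 is built on the lowered scale degree 6. In E major degree 6 is C#; lowered it becomes C. Building the major-seventh chord from the parallel minor on C: C–E–G–B.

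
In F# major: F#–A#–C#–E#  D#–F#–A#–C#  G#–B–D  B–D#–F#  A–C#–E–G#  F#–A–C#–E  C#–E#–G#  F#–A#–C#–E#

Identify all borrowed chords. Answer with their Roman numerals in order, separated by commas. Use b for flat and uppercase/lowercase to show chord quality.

F# major has the diatonic set F#, G#m, A#m, B, C#, D#m, E#dim. F#–A#–C#–E# = F#maj7, D#–F#–A#–C# = D#m7, B–D#–F# = B and C#–E#–G# = C# all belong to that set. G#–B–D doesn't fit — on degree 2 F# major would have G#m (ii). G#dim is the degree-2 chord of F# minor, so it is the borrowed ii°. A–C#–E–G# doesn't fit — on degree 3 F# major would have A#m (iii). Amaj7 is the degree-3 chord of F# minor, so it is the borrowed bIIImaj7. But F#–A–C#–E is foreign: the diatonic I on degree 1 is F#, whereas F#m7 comes from F# minor. It is labeled i7.

ii°, bIIImaj7, i7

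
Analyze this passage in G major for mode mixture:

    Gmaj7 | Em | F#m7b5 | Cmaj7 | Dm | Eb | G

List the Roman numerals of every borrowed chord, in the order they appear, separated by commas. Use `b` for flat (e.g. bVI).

v, bVI

The diatonic triads in G major are G, Am, Bm, C, D, Em, F#dim. Of the given chords, Gmaj7, Em, F#m7b5, Cmaj7 and G are diatonic. But Dm (D–F–A) is foreign: the diatonic V on degree 5 is D, whereas Dm comes from G minor. It is labeled v. Eb (Eb–G–Bb) is not: scale degree 6 in G major carries Em (vi). In G minor the chord on that degree is Eb, so here it functions as bVI, borrowed from the parallel minor.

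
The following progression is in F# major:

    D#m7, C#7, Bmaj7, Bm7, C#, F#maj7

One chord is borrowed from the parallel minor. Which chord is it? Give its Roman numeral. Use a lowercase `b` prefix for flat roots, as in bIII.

The diatonic triads in F# major are F#, G#m, A#m, B, C#, D#m, E#dim. Of the given chords, D#m7, C#7, Bmaj7, C# and F#maj7 are diatonic. Bm7 (B–D–F#–A) doesn't fit — on degree 4 F# major would have B (IV). Bm7 is the degree-4 chord of F# minor, so it is the borrowed iv7.

iv7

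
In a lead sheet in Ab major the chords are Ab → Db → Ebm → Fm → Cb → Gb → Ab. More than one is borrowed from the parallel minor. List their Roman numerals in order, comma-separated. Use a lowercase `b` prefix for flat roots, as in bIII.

v, bIII, bVII

The diatonic triads in Ab major are Ab, Bbm, Cm, Db, Eb, Fm, Gdim. Of the given chords, Ab, Db and Fm are diatonic. Ebm (Eb–Gb–Bb) doesn't fit — on degree 5 Ab major would have Eb (V). Ebm is the degree-5 chord of Ab minor, so it is the borrowed v. Cb (Cb–Eb–Gb) doesn't fit — on degree 3 Ab major would have Cm (iii). Cb is the degree-3 chord of Ab minor, so it is the borrowed bIII. Gb (Gb–Bb–Db) is not: scale degree 7 in Ab major carries Gdim (vii°). In Ab minor the chord on that degree is Gb, so here it functions as bVII, borrowed from the parallel minor.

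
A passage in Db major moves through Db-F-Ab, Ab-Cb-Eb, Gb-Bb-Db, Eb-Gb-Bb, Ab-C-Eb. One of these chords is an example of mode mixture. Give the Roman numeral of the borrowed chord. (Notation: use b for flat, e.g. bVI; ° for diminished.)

In Db major the diatonic chords are Db, Ebm, Fm, Gb, Ab, Bbm, Cdim. Of the given chords, Db–F–Ab = Db, Gb–Bb–Db = Gb, Eb–Gb–Bb = Ebm and Ab–C–Eb = Ab are diatonic. But Ab–Cb–Eb is foreign: the diatonic V on degree 5 is Ab, whereas Abm comes from Db minor. It is labeled v.

v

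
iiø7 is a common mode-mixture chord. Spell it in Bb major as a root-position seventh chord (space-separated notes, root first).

The root, C, is scale degree 2 — the same note in Bb major and Bb minor; only the chord quality changes. Building the half-diminished-seventh chord from the parallel minor on C: C–Eb–Gb–Bb.

C Eb Gb Bb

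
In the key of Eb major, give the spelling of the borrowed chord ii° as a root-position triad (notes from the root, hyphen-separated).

F-Ab-Cb

ii° is built on scale degree 2, which is F in both Eb major and its parallel. In Eb minor the chord on F is F–Ab–Cb.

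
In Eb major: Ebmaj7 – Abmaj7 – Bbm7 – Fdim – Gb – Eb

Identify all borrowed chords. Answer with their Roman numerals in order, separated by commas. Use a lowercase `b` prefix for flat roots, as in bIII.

The diatonic triads in Eb major are Eb, Fm, Gm, Ab, Bb, Cm, Ddim. Ebmaj7, Abmaj7 and Eb all belong to that set. Bbm7 (Bb–Db–F–Ab) is not: scale degree 5 in Eb major carries Bb (V). In Eb minor the chord on that degree is Bbm7, so here it functions as v7, borrowed from the parallel minor. Fdim (F–Ab–Cb) is not: scale degree 2 in Eb major carries Fm (ii). In Eb minor the chord on that degree is Fdim, so here it functions as ii°, borrowed from the parallel minor. But Gb (Gb–Bb–Db) is foreign: the diatonic iii on degree 3 is Gm, whereas Gb comes from Eb minor. It is labeled bIII.

v7, ii°, bIII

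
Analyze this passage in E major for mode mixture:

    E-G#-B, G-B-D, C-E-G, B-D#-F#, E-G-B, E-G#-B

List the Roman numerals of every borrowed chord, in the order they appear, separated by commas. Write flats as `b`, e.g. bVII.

The diatonic triads in E major are E, F#m, G#m, A, B, C#m, D#dim. Of the given chords, E–G#–B = E and B–D#–F# = B are diatonic. G–B–D is not: scale degree 3 in E major carries G#m (iii). In E minor the chord on that degree is G, so here it functions as bIII, borrowed from the parallel minor. But C–E–G is foreign: the diatonic vi on degree 6 is C#m, whereas C comes from E minor. It is labeled bVI. But E–G–B is foreign: the diatonic I on degree 1 is E, whereas Em comes from E minor. It is labeled i.

bIII, bVI, i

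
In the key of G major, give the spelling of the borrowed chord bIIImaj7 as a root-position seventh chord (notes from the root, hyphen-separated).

Bb-D-F-A

The root of bIIImaj7 is the lowered 3rd degree: B becomes Bb. Stacking thirds in G minor on Bb gives Bb–D–F–A.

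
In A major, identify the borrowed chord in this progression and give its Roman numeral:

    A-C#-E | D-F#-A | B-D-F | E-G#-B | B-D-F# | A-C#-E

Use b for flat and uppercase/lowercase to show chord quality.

The diatonic triads in A major are A, Bm, C#m, D, E, F#m, G#dim. Of the given chords, A–C#–E = A, D–F#–A = D, E–G#–B = E and B–D–F# = Bm are diatonic. B–D–F is not: scale degree 2 in A major carries Bm (ii). In A minor the chord on that degree is Bdim, so here it functions as ii°, borrowed from the parallel minor.

ii°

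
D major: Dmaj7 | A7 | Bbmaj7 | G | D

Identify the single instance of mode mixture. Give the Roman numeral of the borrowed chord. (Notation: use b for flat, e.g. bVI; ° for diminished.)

The diatonic triads in D major are D, Em, F#m, G, A, Bm, C#dim. Dmaj7, A7, G and D are all diatonic. Bbmaj7 (Bb–D–F–A) is not: scale degree 6 in D major carries Bm (vi). In D minor the chord on that degree is Bbmaj7, so here it functions as bVImaj7, borrowed from the parallel minor.

bVImaj7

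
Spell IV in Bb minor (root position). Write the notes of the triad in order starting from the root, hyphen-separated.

IV is built on scale degree 4, which is Eb in both Bb minor and its parallel. Building the major chord from the parallel major on Eb: Eb–G–Bb.

Eb-G-Bb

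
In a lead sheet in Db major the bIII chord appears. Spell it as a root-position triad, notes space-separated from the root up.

Fb Ab Cb

bIII is built on the lowered scale degree 3. In Db major degree 3 is F; lowered it becomes Fb. Stacking thirds in Db minor on Fb gives Fb–Ab–Cb.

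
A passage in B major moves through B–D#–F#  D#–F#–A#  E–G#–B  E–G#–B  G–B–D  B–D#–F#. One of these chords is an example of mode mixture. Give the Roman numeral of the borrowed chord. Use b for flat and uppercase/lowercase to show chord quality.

In B major the diatonic chords are B, C#m, D#m, E, F#, G#m, A#dim. B–D#–F# = B, D#–F#–A# = D#m and E–G#–B = E all belong to that set. G–B–D doesn't fit — on degree 6 B major would have G#m (vi). G is the degree-6 chord of B minor, so it is the borrowed bVI.

bVI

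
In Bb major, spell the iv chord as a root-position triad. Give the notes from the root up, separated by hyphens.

Eb-Gb-Bb

The root, Eb, is scale degree 4 — the same note in Bb major and Bb minor; only the chord quality changes. Stacking thirds in Bb minor on Eb gives Eb–Gb–Bb.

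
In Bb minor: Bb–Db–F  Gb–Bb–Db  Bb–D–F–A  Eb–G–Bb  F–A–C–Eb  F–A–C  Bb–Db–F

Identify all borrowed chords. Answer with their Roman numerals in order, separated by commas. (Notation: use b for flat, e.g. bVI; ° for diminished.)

Imaj7, IV

In Bb minor (with V from harmonic minor) the diatonic chords are Bbm, Cdim, Db, Ebm, F, Gb, Ab. Bb–Db–F = Bbm, Gb–Bb–Db = Gb, F–A–C–Eb = F7 and F–A–C = F all belong to that set. Bb–D–F–A doesn't fit — on degree 1 Bb minor would have Bbm (i). Bbmaj7 is the degree-1 chord of Bb major, so it is the borrowed Imaj7. Eb–G–Bb doesn't fit — on degree 4 Bb minor would have Ebm (iv). Eb is the degree-4 chord of Bb major, so it is the borrowed IV.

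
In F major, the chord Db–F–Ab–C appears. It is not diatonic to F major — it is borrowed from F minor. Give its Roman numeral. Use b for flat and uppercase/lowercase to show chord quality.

Db is the lowered form of scale degree 6 in F major (the diatonic degree 6 is D). Db–F–Ab–C is a major-seventh chord — the form found in F minor, not the diatonic vi (Dm). Borrowed into F major it is written bVImaj7.

bVImaj7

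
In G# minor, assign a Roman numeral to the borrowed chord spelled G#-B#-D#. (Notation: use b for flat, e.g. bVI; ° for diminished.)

I

G# is scale degree 1 in G# minor. The diatonic chord on degree 1 would be G#m (i), but G#–B#–D# is the major chord from G# major. As a borrowed chord it is labeled I.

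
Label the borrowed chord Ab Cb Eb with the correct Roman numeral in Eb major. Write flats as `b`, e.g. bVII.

iv

Ab is scale degree 4 in Eb major. Ab–Cb–Eb is a minor chord — the form found in Eb minor, not the diatonic IV (Ab). Borrowed into Eb major it is written iv.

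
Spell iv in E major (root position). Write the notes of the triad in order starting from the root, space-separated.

A C E

The root, A, is scale degree 4 — the same note in E major and E minor; only the chord quality changes. In E minor the chord on A is A–C–E.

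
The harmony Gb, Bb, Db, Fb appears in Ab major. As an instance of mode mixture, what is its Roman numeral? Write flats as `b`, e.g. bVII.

bVII7

Gb is the lowered form of scale degree 7 in Ab major (the diatonic degree 7 is G). The diatonic chord on degree 7 would be Gdim (vii°), but Gb–Bb–Db–Fb is the dominant-seventh chord from Ab minor. As a borrowed chord it is labeled bVII7.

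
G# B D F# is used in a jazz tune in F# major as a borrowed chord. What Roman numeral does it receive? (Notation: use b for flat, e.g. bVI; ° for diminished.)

The root G# is the diatonic 2nd degree of F# major; the borrowing shows in the chord quality. The diatonic chord on degree 2 would be G#m (ii), but G#–B–D–F# is the half-diminished-seventh chord from F# minor. As a borrowed chord it is labeled iiø7.

iiø7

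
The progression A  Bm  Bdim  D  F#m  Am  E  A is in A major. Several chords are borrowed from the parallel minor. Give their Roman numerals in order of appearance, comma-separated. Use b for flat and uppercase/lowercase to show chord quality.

In A major the diatonic chords are A, Bm, C#m, D, E, F#m, G#dim. A, Bm, D, F#m and E are all diatonic. Bdim (B–D–F) is not: scale degree 2 in A major carries Bm (ii). In A minor the chord on that degree is Bdim, so here it functions as ii°, borrowed from the parallel minor. Am (A–C–E) doesn't fit — on degree 1 A major would have A (I). Am is the degree-1 chord of A minor, so it is the borrowed i.

ii°, i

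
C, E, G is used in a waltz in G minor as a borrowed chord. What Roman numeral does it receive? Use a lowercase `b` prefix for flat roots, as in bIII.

IV

C is scale degree 4 in G minor. The diatonic chord on degree 4 would be Cm (iv), but C–E–G is the major chord from G major. As a borrowed chord it is labeled IV.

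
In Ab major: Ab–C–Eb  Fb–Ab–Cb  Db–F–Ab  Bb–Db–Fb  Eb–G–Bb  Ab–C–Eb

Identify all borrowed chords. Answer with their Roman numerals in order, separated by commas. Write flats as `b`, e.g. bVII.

The diatonic triads in Ab major are Ab, Bbm, Cm, Db, Eb, Fm, Gdim. Ab–C–Eb = Ab, Db–F–Ab = Db and Eb–G–Bb = Eb are all diatonic. But Fb–Ab–Cb is foreign: the diatonic vi on degree 6 is Fm, whereas Fb comes from Ab minor. It is labeled bVI. Bb–Db–Fb doesn't fit — on degree 2 Ab major would have Bbm (ii). Bbdim is the degree-2 chord of Ab minor, so it is the borrowed ii°.

bVI, ii°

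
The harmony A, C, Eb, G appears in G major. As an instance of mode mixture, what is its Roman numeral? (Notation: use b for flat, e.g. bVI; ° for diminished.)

iiø7

A is scale degree 2 in G major. Diatonically G major has Am (ii) on that degree; A–C–Eb–G is instead the half-diminished-seventh chord native to G minor, so it takes the label iiø7.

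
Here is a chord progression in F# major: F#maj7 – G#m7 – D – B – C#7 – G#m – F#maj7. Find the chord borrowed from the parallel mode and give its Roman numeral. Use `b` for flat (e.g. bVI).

bVI

F# major has the diatonic set F#, G#m, A#m, B, C#, D#m, E#dim. F#maj7, G#m7, B, C#7 and G#m all belong to that set. But D (D–F#–A) is foreign: the diatonic vi on degree 6 is D#m, whereas D comes from F# minor. It is labeled bVI.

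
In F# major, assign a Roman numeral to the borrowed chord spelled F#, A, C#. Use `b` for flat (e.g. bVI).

i

The root F# is the diatonic 1st degree of F# major; the borrowing shows in the chord quality. Diatonically F# major has F# (I) on that degree; F#–A–C# is instead the minor chord native to F# minor, so it takes the label i.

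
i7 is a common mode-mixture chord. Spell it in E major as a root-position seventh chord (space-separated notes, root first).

The root, E, is scale degree 1 — the same note in E major and E minor; only the chord quality changes. Building the minor-seventh chord from the parallel minor on E: E–G–B–D.

E G B D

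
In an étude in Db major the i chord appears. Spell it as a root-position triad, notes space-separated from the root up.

Db Fb Ab

The root, Db, is scale degree 1 — the same note in Db major and Db minor; only the chord quality changes. In Db minor the chord on Db is Db–Fb–Ab.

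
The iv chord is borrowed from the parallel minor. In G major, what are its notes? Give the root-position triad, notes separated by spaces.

iv is built on scale degree 4, which is C in both G major and its parallel. Building the minor chord from the parallel minor on C: C–Eb–G.

C Eb G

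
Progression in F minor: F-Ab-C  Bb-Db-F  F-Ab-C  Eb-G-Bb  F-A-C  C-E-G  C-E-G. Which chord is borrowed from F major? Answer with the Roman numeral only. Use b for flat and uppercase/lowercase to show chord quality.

The diatonic triads in F minor (with V from harmonic minor) are Fm, Gdim, Ab, Bbm, C, Db, Eb. Of the given chords, F–Ab–C = Fm, Bb–Db–F = Bbm, Eb–G–Bb = Eb and C–E–G = C are diatonic. F–A–C is not: scale degree 1 in F minor carries Fm (i). In F major the chord on that degree is F, so here it functions as I, borrowed from the parallel major.

I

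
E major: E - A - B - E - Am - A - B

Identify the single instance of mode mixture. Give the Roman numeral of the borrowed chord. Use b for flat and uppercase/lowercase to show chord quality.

In E major the diatonic chords are E, F#m, G#m, A, B, C#m, D#dim. Of the given chords, E, A and B are diatonic. Am (A–C–E) is not: scale degree 4 in E major carries A (IV). In E minor the chord on that degree is Am, so here it functions as iv, borrowed from the parallel minor.

iv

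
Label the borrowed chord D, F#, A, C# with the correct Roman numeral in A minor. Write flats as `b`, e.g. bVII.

IVmaj7

D is scale degree 4 in A minor. D–F#–A–C# is a major-seventh chord — the form found in A major, not the diatonic iv (Dm). Borrowed into A minor it is written IVmaj7.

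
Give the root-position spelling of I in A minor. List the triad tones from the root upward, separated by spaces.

A C# E

I is built on scale degree 1, which is A in both A minor and its parallel. Stacking thirds in A major on A gives A–C#–E.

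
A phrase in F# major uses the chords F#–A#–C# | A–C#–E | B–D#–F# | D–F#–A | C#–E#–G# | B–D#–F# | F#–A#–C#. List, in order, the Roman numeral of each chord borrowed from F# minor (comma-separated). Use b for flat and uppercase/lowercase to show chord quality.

The diatonic triads in F# major are F#, G#m, A#m, B, C#, D#m, E#dim. F#–A#–C# = F#, B–D#–F# = B and C#–E#–G# = C# are all diatonic. A–C#–E doesn't fit — on degree 3 F# major would have A#m (iii). A is the degree-3 chord of F# minor, so it is the borrowed bIII. D–F#–A is not: scale degree 6 in F# major carries D#m (vi). In F# minor the chord on that degree is D, so here it functions as bVI, borrowed from the parallel minor.

bIII, bVI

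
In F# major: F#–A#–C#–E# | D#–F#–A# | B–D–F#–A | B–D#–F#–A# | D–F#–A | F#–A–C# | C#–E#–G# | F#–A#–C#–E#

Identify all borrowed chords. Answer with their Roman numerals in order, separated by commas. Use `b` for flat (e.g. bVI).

F# major has the diatonic set F#, G#m, A#m, B, C#, D#m, E#dim. F#–A#–C#–E# = F#maj7, D#–F#–A# = D#m, B–D#–F#–A# = Bmaj7 and C#–E#–G# = C# all belong to that set. But B–D–F#–A is foreign: the diatonic IV on degree 4 is B, whereas Bm7 comes from F# minor. It is labeled iv7. D–F#–A is not: scale degree 6 in F# major carries D#m (vi). In F# minor the chord on that degree is D, so here it functions as bVI, borrowed from the parallel minor. F#–A–C# is not: scale degree 1 in F# major carries F# (I). In F# minor the chord on that degree is F#m, so here it functions as i, borrowed from the parallel minor.

iv7, bVI, i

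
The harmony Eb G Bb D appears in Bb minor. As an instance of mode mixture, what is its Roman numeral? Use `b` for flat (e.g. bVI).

IVmaj7

The root Eb is the diatonic 4th degree of Bb minor; the borrowing shows in the chord quality. Diatonically Bb minor has Ebm (iv) on that degree; Eb–G–Bb–D is instead the major-seventh chord native to Bb major, so it takes the label IVmaj7.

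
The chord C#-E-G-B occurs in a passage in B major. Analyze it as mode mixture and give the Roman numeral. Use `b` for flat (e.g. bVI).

iiø7

C# is scale degree 2 in B major. Diatonically B major has C#m (ii) on that degree; C#–E–G–B is instead the half-diminished-seventh chord native to B minor, so it takes the label iiø7.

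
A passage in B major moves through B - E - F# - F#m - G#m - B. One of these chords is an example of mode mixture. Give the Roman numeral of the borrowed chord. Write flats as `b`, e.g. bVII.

The diatonic triads in B major are B, C#m, D#m, E, F#, G#m, A#dim. B, E, F# and G#m all belong to that set. F#m (F#–A–C#) doesn't fit — on degree 5 B major would have F# (V). F#m is the degree-5 chord of B minor, so it is the borrowed v.

v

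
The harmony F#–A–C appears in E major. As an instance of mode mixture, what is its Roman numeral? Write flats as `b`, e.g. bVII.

ii°

F# is scale degree 2 in E major. F#–A–C is a diminished chord — the form found in E minor, not the diatonic ii (F#m). Borrowed into E major it is written ii°.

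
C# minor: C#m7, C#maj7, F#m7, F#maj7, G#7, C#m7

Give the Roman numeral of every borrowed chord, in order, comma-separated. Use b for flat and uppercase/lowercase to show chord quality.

Imaj7, IVmaj7

C# minor has the diatonic set C#m, D#dim, E, F#m, G#, A, B (with V from harmonic minor). C#m7, F#m7 and G#7 are all diatonic. But C#maj7 (C#–E#–G#–B#) is foreign: the diatonic i on degree 1 is C#m, whereas C#maj7 comes from C# major. It is labeled Imaj7. F#maj7 (F#–A#–C#–E#) is not: scale degree 4 in C# minor carries F#m (iv). In C# major the chord on that degree is F#maj7, so here it functions as IVmaj7, borrowed from the parallel major.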